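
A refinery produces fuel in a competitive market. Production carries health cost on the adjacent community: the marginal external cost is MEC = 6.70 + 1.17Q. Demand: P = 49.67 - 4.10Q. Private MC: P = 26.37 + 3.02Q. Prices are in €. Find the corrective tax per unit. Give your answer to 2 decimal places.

tax = €9.04 per unit

Social marginal cost = private MC + MEC = 33.07 + 4.19Q.
Set SMC = demand: 33.07 + 4.19Q = 49.67 - 4.10Q → Q* = 2.0024.
The Pigouvian tax equals MEC at Q*: 6.70 + 1.17×2.0024 = 9.0428.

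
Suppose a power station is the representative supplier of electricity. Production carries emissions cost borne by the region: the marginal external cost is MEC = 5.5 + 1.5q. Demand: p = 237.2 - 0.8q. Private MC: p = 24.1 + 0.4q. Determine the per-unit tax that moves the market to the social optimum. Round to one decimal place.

Social marginal cost = private MC + MEC = 29.6 + 1.9q.
Set SMC = demand: 29.6 + 1.9q = 237.2 - 0.8q → q* = 76.8889.
The Pigouvian tax equals MEC at q*: 5.5 + 1.5×76.8889 = 120.8334.

tax = 120.8 per unit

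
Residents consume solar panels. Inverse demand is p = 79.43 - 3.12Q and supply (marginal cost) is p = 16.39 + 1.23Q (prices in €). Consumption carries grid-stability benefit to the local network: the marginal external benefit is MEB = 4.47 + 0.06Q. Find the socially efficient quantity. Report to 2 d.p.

Social marginal benefit = demand + MEB = 83.90 - 3.06Q.
Set SMB = MC: 83.90 - 3.06Q = 16.39 + 1.23Q → Q* = 15.7366.

Q* = 15.74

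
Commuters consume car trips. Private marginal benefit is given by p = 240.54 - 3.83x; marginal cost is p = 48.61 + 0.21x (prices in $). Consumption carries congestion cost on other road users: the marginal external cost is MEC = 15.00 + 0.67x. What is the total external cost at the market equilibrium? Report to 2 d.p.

$1468.69

Market equilibrium (private): 48.61 + 0.21x = 240.54 - 3.83x → x_m = 47.5074.
Total external cost = ∫₀^{x_m} (15.00 + 0.67x) dx = 15.00×47.5074 + ½×0.67×47.5074² = 1468.6903.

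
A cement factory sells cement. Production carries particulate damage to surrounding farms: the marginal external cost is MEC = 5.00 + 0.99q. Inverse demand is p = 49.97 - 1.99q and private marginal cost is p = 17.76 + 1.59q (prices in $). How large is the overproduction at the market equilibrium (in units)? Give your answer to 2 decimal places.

Market equilibrium (private): 17.76 + 1.59q = 49.97 - 1.99q → q_m = 8.9972.
Social marginal cost = private MC + MEC = 22.76 + 2.58q.
Set SMC = demand: 22.76 + 2.58q = 49.97 - 1.99q → q* = 5.9540.
Gap = |8.9972 − 5.9540| = 3.0432.

3.04 units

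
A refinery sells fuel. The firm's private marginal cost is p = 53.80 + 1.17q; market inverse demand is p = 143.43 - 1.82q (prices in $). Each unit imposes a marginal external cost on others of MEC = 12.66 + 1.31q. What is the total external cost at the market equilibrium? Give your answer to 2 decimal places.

Market equilibrium (private): 53.80 + 1.17q = 143.43 - 1.82q → q_m = 29.9766.
Total external cost = ∫₀^{q_m} (12.66 + 1.31q) dq = 12.66×29.9766 + ½×1.31×29.9766² = 968.0845.

$968.08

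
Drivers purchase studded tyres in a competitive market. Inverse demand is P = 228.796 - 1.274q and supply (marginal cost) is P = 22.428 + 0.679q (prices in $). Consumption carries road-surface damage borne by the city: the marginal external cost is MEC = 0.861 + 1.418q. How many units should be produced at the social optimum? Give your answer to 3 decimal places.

Social marginal benefit = demand − MEC = 227.935 - 2.692q.
Set SMB = MC: 227.935 - 2.692q = 22.428 + 0.679q → q* = 60.9632.

q* = 60.963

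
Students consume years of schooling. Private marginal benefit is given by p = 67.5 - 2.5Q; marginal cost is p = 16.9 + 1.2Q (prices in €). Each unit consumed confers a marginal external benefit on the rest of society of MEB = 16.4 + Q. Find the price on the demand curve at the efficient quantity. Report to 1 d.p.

P = €5.5

Social marginal benefit = demand + MEB = 83.9 - 1.5Q.
Set SMB = MC: 83.9 - 1.5Q = 16.9 + 1.2Q → Q* = 24.8148.
Consumer price on the demand curve at Q*: 67.5 − 2.5×24.8148 = 5.4630.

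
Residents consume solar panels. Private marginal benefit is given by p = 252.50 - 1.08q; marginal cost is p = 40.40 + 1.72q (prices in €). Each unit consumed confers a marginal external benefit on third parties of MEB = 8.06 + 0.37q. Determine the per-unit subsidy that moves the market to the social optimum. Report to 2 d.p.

subsidy = €41.58 per unit

Social marginal benefit = demand + MEB = 260.56 - 0.71q.
Set SMB = MC: 260.56 - 0.71q = 40.40 + 1.72q → q* = 90.6008.
The Pigouvian subsidy equals MEB at q*: 8.06 + 0.37×90.6008 = 41.5823.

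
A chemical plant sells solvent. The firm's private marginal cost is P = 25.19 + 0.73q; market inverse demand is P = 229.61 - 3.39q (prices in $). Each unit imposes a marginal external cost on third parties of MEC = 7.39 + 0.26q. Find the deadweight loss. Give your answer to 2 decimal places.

Market equilibrium (private): 25.19 + 0.73q = 229.61 - 3.39q → q_m = 49.6165.
Social marginal cost = private MC + MEC = 32.58 + 0.99q.
Set SMC = demand: 32.58 + 0.99q = 229.61 - 3.39q → q* = 44.9840.
The loss is the area between SMC and demand from q* to q_m; with linear curves that's a triangle of height MEC(q_m).
DWL = ½ × 4.6325 × 20.2903 = 46.9974.

DWL = $47.00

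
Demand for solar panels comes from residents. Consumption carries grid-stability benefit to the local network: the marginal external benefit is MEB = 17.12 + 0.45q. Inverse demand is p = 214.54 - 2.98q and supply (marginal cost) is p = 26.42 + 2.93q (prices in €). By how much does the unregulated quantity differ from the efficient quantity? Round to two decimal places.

Market equilibrium (private): 26.42 + 2.93q = 214.54 - 2.98q → q_m = 31.8308.
Social marginal benefit = demand + MEB = 231.66 - 2.53q.
Set SMB = MC: 231.66 - 2.53q = 26.42 + 2.93q → q* = 37.5897.
Gap = |31.8308 − 37.5897| = 5.7589.

5.76 units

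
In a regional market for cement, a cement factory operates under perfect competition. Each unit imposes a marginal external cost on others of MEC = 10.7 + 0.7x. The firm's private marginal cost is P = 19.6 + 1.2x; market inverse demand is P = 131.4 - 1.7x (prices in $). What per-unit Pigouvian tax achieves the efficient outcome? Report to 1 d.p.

Social marginal cost = private MC + MEC = 30.3 + 1.9x.
Set SMC = demand: 30.3 + 1.9x = 131.4 - 1.7x → x* = 28.0833.
The Pigouvian tax equals MEC at x*: 10.7 + 0.7×28.0833 = 30.3583.

tax = $30.4 per unit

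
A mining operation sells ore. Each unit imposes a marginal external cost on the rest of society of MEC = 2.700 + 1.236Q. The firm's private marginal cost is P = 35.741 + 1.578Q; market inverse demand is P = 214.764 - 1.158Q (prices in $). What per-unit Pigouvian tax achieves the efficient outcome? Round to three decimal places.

tax = $57.568 per unit

Social marginal cost = private MC + MEC = 38.441 + 2.814Q.
Set SMC = demand: 38.441 + 2.814Q = 214.764 - 1.158Q → Q* = 44.3915.
The Pigouvian tax equals MEC at Q*: 2.700 + 1.236×44.3915 = 57.5679.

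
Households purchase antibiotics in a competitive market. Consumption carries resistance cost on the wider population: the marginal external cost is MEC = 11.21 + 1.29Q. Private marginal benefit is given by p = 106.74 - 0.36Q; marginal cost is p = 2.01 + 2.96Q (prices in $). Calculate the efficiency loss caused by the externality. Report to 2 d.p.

Market equilibrium (private): 2.01 + 2.96Q = 106.74 - 0.36Q → Q_m = 31.5452.
Social marginal benefit = demand − MEC = 95.53 - 1.65Q.
Set SMB = MC: 95.53 - 1.65Q = 2.01 + 2.96Q → Q* = 20.2863.
Height of the DWL triangle at Q_m is MC(Q_m) − SMB(Q_m) = MEC(Q_m) = 51.9033.
DWL = ½ × 11.2589 × 51.9033 = 292.1870.

DWL = $292.19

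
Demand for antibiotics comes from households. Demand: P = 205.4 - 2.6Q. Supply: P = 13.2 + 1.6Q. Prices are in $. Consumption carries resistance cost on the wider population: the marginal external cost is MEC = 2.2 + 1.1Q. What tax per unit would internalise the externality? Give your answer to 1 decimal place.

tax = $41.6 per unit

Social marginal benefit = demand − MEC = 203.2 - 3.7Q.
Set SMB = MC: 203.2 - 3.7Q = 13.2 + 1.6Q → Q* = 35.8491.
The Pigouvian tax equals MEC at Q*: 2.2 + 1.1×35.8491 = 41.6340.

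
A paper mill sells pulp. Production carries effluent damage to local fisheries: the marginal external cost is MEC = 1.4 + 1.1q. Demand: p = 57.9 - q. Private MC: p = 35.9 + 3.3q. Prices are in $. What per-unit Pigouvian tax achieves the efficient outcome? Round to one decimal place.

Social marginal cost = private MC + MEC = 37.3 + 4.4q.
Set SMC = demand: 37.3 + 4.4q = 57.9 - q → q* = 3.8148.
The Pigouvian tax equals MEC at q*: 1.4 + 1.1×3.8148 = 5.5963.

tax = $5.6 per unit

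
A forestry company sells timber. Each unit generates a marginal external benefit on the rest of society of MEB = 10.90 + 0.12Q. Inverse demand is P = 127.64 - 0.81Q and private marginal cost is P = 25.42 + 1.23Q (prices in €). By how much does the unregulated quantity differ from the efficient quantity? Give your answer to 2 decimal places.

Market equilibrium (private): 25.42 + 1.23Q = 127.64 - 0.81Q → Q_m = 50.1078.
Social marginal cost = private MC − MEB = 14.52 + 1.11Q.
Set SMC = demand: 14.52 + 1.11Q = 127.64 - 0.81Q → Q* = 58.9167.
Gap = |50.1078 − 58.9167| = 8.8089.

8.81 units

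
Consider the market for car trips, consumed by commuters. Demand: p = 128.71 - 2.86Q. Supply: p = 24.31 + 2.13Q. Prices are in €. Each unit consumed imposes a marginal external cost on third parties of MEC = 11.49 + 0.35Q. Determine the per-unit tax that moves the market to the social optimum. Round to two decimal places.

Social marginal benefit = demand − MEC = 117.22 - 3.21Q.
Set SMB = MC: 117.22 - 3.21Q = 24.31 + 2.13Q → Q* = 17.3989.
The Pigouvian tax equals MEC at Q*: 11.49 + 0.35×17.3989 = 17.5796.

tax = €17.58 per unit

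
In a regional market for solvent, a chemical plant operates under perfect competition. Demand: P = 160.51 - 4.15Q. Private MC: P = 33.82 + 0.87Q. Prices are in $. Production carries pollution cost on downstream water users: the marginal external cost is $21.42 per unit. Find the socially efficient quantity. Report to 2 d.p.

Social marginal cost = private MC + MEC = 55.24 + 0.87Q.
Set SMC = demand: 55.24 + 0.87Q = 160.51 - 4.15Q → Q* = 20.9701.

Q* = 20.97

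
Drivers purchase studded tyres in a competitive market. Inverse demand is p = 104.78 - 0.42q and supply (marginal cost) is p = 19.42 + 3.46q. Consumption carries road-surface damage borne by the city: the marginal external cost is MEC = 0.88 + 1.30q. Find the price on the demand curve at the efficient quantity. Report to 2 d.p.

Social marginal benefit = demand − MEC = 103.90 - 1.72q.
Set SMB = MC: 103.90 - 1.72q = 19.42 + 3.46q → q* = 16.3089.
Consumer price on the demand curve at q*: 104.78 − 0.42×16.3089 = 97.9303.

P = 97.93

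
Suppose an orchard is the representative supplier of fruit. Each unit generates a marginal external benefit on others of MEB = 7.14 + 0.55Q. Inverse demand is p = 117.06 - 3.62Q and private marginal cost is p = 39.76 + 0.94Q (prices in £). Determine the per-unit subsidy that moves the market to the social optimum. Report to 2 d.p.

Social marginal cost = private MC − MEB = 32.62 + 0.39Q.
Set SMC = demand: 32.62 + 0.39Q = 117.06 - 3.62Q → Q* = 21.0574.
The Pigouvian subsidy equals MEB at Q*: 7.14 + 0.55×21.0574 = 18.7216.

subsidy = £18.72 per unit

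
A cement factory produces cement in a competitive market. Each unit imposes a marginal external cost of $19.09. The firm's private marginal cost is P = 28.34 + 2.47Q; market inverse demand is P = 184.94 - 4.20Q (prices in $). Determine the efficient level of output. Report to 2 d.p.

Q* = 20.62

Social marginal cost = private MC + MEC = 47.43 + 2.47Q.
Set SMC = demand: 47.43 + 2.47Q = 184.94 - 4.20Q → Q* = 20.6162.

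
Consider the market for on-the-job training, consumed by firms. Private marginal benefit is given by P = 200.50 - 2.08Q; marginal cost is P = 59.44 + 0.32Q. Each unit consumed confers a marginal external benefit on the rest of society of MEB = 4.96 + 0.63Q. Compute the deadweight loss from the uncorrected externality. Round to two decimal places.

Market equilibrium (private): 59.44 + 0.32Q = 200.50 - 2.08Q → Q_m = 58.7750.
Social marginal benefit = demand + MEB = 205.46 - 1.45Q.
Set SMB = MC: 205.46 - 1.45Q = 59.44 + 0.32Q → Q* = 82.4972.
Height of the DWL triangle at Q_m is SMB(Q_m) − MC(Q_m) = MEB(Q_m) = 41.9883.
DWL = ½ × 23.7222 × 41.9883 = 498.0274.

DWL = 498.03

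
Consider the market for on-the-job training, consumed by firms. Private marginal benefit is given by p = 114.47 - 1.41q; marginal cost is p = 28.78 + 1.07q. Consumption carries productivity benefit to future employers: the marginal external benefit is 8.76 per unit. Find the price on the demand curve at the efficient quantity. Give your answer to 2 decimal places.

P = 60.77

Social marginal benefit = demand + MEB = 123.23 - 1.41q.
Set SMB = MC: 123.23 - 1.41q = 28.78 + 1.07q → q* = 38.0847.
Consumer price on the demand curve at q*: 114.47 − 1.41×38.0847 = 60.7706.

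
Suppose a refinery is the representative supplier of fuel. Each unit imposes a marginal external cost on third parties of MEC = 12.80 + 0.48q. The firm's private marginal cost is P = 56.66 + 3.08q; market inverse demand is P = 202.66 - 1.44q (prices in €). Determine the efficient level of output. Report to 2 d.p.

Social marginal cost = private MC + MEC = 69.46 + 3.56q.
Set SMC = demand: 69.46 + 3.56q = 202.66 - 1.44q → q* = 26.6400.

q* = 26.64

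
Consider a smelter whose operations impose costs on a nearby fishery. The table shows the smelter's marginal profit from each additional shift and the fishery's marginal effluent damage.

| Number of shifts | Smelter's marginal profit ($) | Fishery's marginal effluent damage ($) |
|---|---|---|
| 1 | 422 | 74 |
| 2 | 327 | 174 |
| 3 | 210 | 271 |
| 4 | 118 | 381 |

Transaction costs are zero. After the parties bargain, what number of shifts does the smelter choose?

2

Bargaining reaches the level where marginal profit last exceeds marginal effluent damage.
That holds through level 2 (327 ≥ 174) but not at 3 (210 < 271).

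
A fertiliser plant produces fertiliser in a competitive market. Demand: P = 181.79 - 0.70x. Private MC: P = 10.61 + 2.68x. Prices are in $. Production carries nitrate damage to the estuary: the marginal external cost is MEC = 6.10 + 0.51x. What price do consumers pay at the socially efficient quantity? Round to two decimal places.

Social marginal cost = private MC + MEC = 16.71 + 3.19x.
Set SMC = demand: 16.71 + 3.19x = 181.79 - 0.70x → x* = 42.4370.
Consumer price on the demand curve at x*: 181.79 − 0.70×42.4370 = 152.0841.

P = $152.08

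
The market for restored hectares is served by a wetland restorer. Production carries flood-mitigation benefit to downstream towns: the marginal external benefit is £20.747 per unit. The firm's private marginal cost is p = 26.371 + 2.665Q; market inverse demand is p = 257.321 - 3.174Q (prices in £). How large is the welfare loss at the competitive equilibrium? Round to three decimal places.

DWL = £36.859

Market equilibrium (private): 26.371 + 2.665Q = 257.321 - 3.174Q → Q_m = 39.5530.
Social marginal cost = private MC − MEB = 5.624 + 2.665Q.
Set SMC = demand: 5.624 + 2.665Q = 257.321 - 3.174Q → Q* = 43.1062.
Height of the DWL triangle at Q_m is demand(Q_m) − SMC(Q_m) = MEB(Q_m) = 20.7470.
DWL = ½ × 3.5532 × 20.7470 = 36.8591.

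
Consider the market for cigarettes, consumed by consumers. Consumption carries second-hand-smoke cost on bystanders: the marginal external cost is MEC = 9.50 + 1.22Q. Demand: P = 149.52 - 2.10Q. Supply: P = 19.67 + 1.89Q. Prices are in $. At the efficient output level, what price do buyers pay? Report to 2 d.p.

P = $101.01

Social marginal benefit = demand − MEC = 140.02 - 3.32Q.
Set SMB = MC: 140.02 - 3.32Q = 19.67 + 1.89Q → Q* = 23.0998.
Consumer price on the demand curve at Q*: 149.52 − 2.10×23.0998 = 101.0104.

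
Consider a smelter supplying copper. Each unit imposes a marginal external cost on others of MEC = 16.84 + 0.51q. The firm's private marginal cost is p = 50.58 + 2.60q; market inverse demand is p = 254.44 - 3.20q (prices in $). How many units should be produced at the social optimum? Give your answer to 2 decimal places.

q* = 29.64

Social marginal cost = private MC + MEC = 67.42 + 3.11q.
Set SMC = demand: 67.42 + 3.11q = 254.44 - 3.20q → q* = 29.6387.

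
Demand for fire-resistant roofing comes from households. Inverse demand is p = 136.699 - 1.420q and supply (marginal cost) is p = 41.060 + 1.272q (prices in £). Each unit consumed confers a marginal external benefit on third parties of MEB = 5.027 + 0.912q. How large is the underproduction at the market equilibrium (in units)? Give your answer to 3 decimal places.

Market equilibrium (private): 41.060 + 1.272q = 136.699 - 1.420q → q_m = 35.5271.
Social marginal benefit = demand + MEB = 141.726 - 0.508q.
Set SMB = MC: 141.726 - 0.508q = 41.060 + 1.272q → q* = 56.5539.
Gap = |35.5271 − 56.5539| = 21.0268.

21.027 units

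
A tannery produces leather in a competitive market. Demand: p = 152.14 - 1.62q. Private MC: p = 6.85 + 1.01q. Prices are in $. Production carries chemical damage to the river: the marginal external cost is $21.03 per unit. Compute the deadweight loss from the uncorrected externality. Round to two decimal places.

DWL = $84.08

Market equilibrium (private): 6.85 + 1.01q = 152.14 - 1.62q → q_m = 55.2433.
Social marginal cost = private MC + MEC = 27.88 + 1.01q.
Set SMC = demand: 27.88 + 1.01q = 152.14 - 1.62q → q* = 47.2471.
The loss is the area between SMC and demand from q* to q_m; with linear curves that's a triangle of height MEC(q_m).
DWL = ½ × 7.9962 × 21.0300 = 84.0800.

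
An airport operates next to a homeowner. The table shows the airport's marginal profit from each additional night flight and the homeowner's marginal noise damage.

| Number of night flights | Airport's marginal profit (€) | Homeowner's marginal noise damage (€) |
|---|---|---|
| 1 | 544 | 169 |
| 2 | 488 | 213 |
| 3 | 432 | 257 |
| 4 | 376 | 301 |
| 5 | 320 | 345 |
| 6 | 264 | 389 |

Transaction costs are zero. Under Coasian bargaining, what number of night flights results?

Bargaining reaches the level where marginal profit last exceeds marginal noise damage.
That holds through level 4 (376 ≥ 301) but not at 5 (320 < 345).

4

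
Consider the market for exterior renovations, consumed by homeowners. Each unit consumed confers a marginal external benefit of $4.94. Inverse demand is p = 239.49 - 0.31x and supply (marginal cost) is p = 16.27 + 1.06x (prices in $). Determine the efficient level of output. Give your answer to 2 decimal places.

x* = 166.54

Social marginal benefit = demand + MEB = 244.43 - 0.31x.
Set SMB = MC: 244.43 - 0.31x = 16.27 + 1.06x → x* = 166.5401.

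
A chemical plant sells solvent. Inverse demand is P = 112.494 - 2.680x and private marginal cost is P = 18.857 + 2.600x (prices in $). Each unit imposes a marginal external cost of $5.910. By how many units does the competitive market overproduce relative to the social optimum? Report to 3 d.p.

Market equilibrium (private): 18.857 + 2.600x = 112.494 - 2.680x → x_m = 17.7343.
Social marginal cost = private MC + MEC = 24.767 + 2.600x.
Set SMC = demand: 24.767 + 2.600x = 112.494 - 2.680x → x* = 16.6150.
Gap = |17.7343 − 16.6150| = 1.1193.

1.119 units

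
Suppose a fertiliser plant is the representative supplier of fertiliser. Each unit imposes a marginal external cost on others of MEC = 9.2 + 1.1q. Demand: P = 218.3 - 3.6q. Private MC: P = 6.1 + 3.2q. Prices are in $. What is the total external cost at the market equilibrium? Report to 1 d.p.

$822.7

Market equilibrium (private): 6.1 + 3.2q = 218.3 - 3.6q → q_m = 31.2059.
Total external cost = ∫₀^{q_m} (9.2 + 1.1q) dq = 9.2×31.2059 + ½×1.1×31.2059² = 822.6888.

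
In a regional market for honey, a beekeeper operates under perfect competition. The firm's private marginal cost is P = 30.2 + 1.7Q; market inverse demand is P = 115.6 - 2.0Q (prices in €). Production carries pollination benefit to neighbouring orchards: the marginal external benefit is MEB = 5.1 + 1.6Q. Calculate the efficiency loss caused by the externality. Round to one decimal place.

DWL = €420.6

Market equilibrium (private): 30.2 + 1.7Q = 115.6 - 2.0Q → Q_m = 23.0811.
Social marginal cost = private MC − MEB = 25.1 + 0.1Q.
Set SMC = demand: 25.1 + 0.1Q = 115.6 - 2.0Q → Q* = 43.0952.
The loss is the area between SMC and demand from Q* to Q_m; with linear curves that's a triangle of height MEB(Q_m).
DWL = ½ × 20.0141 × 42.0297 = 420.5933.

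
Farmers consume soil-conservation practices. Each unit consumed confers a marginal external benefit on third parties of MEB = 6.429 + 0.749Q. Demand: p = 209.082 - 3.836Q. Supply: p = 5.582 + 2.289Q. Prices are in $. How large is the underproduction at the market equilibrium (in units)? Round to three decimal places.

Market equilibrium (private): 5.582 + 2.289Q = 209.082 - 3.836Q → Q_m = 33.2245.
Social marginal benefit = demand + MEB = 215.511 - 3.087Q.
Set SMB = MC: 215.511 - 3.087Q = 5.582 + 2.289Q → Q* = 39.0493.
Gap = |33.2245 − 39.0493| = 5.8248.

5.825 units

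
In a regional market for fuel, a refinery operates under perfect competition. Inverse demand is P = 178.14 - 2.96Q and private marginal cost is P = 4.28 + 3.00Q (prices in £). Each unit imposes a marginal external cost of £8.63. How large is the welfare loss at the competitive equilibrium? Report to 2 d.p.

Market equilibrium (private): 4.28 + 3.00Q = 178.14 - 2.96Q → Q_m = 29.1711.
Social marginal cost = private MC + MEC = 12.91 + 3.00Q.
Set SMC = demand: 12.91 + 3.00Q = 178.14 - 2.96Q → Q* = 27.7232.
The loss is the area between SMC and demand from Q* to Q_m; with linear curves that's a triangle of height MEC(Q_m).
DWL = ½ × 1.4479 × 8.6300 = 6.2477.

DWL = £6.25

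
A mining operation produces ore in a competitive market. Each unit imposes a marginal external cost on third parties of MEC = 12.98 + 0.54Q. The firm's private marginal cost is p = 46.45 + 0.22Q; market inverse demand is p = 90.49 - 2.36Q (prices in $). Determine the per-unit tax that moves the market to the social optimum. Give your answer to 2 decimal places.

tax = $18.36 per unit

Social marginal cost = private MC + MEC = 59.43 + 0.76Q.
Set SMC = demand: 59.43 + 0.76Q = 90.49 - 2.36Q → Q* = 9.9551.
The Pigouvian tax equals MEC at Q*: 12.98 + 0.54×9.9551 = 18.3558.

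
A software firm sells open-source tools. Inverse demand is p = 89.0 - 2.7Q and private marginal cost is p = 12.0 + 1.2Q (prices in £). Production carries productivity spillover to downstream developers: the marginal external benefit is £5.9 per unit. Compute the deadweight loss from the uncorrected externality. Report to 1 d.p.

DWL = £4.5

Market equilibrium (private): 12.0 + 1.2Q = 89.0 - 2.7Q → Q_m = 19.7436.
Social marginal cost = private MC − MEB = 6.1 + 1.2Q.
Set SMC = demand: 6.1 + 1.2Q = 89.0 - 2.7Q → Q* = 21.2564.
Height of the DWL triangle at Q_m is demand(Q_m) − SMC(Q_m) = MEB(Q_m) = 5.9000.
DWL = ½ × 1.5128 × 5.9000 = 4.4628.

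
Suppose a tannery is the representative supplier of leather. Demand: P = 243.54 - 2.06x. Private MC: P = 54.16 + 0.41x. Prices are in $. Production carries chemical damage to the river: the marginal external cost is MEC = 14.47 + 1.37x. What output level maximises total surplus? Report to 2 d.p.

Social marginal cost = private MC + MEC = 68.63 + 1.78x.
Set SMC = demand: 68.63 + 1.78x = 243.54 - 2.06x → x* = 45.5495.

x* = 45.55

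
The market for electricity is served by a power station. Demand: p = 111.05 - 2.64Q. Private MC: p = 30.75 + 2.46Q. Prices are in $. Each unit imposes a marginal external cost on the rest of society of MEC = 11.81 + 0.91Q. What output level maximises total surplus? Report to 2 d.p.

Q* = 11.40

Social marginal cost = private MC + MEC = 42.56 + 3.37Q.
Set SMC = demand: 42.56 + 3.37Q = 111.05 - 2.64Q → Q* = 11.3960.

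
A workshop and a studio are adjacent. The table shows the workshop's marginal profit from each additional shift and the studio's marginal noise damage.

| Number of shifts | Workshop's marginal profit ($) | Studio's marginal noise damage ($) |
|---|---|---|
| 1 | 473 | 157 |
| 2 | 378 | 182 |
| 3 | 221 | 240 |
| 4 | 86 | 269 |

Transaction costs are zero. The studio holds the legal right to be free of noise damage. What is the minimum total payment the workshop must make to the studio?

Efficient level: marginal profit ≥ marginal noise damage through level 2, so k* = 2.
With the studio holding the right, the workshop must at least compensate total damage at k*: 157 + 182 = 339.

$339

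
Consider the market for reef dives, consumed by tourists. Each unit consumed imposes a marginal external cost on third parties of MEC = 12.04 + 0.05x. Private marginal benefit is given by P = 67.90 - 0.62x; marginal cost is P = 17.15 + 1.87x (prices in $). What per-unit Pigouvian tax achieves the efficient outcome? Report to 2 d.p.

tax = $12.80 per unit

Social marginal benefit = demand − MEC = 55.86 - 0.67x.
Set SMB = MC: 55.86 - 0.67x = 17.15 + 1.87x → x* = 15.2402.
The Pigouvian tax equals MEC at x*: 12.04 + 0.05×15.2402 = 12.8020.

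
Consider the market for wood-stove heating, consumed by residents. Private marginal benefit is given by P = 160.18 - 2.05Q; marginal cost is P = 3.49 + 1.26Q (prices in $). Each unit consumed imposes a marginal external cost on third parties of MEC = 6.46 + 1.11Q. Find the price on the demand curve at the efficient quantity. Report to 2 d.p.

Social marginal benefit = demand − MEC = 153.72 - 3.16Q.
Set SMB = MC: 153.72 - 3.16Q = 3.49 + 1.26Q → Q* = 33.9887.
Consumer price on the demand curve at Q*: 160.18 − 2.05×33.9887 = 90.5032.

P = $90.50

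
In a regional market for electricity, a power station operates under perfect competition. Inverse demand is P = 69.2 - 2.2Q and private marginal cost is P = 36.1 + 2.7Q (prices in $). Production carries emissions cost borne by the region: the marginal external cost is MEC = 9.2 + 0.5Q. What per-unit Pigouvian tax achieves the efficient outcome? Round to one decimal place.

Social marginal cost = private MC + MEC = 45.3 + 3.2Q.
Set SMC = demand: 45.3 + 3.2Q = 69.2 - 2.2Q → Q* = 4.4259.
The Pigouvian tax equals MEC at Q*: 9.2 + 0.5×4.4259 = 11.4130.

tax = $11.4 per unit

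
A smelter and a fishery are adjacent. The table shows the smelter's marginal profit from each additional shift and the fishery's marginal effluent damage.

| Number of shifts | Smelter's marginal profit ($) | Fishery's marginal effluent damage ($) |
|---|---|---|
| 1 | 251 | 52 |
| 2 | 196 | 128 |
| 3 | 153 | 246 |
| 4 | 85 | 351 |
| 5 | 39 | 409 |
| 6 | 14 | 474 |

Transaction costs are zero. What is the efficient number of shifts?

Bargaining reaches the level where marginal profit last exceeds marginal effluent damage.
That holds through level 2 (196 ≥ 128) but not at 3 (153 < 246).

2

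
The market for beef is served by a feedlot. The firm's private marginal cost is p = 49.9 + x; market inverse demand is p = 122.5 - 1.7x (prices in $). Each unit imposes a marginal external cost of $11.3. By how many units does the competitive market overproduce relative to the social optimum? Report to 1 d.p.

4.2 units

Market equilibrium (private): 49.9 + x = 122.5 - 1.7x → x_m = 26.8889.
Social marginal cost = private MC + MEC = 61.2 + x.
Set SMC = demand: 61.2 + x = 122.5 - 1.7x → x* = 22.7037.
Gap = |26.8889 − 22.7037| = 4.1852.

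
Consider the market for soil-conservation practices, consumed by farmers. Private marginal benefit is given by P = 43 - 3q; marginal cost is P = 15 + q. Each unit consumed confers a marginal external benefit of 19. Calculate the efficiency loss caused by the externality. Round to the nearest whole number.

DWL = 45

Market equilibrium (private): 15 + q = 43 - 3q → q_m = 7.0000.
Social marginal benefit = demand + MEB = 62 - 3q.
Set SMB = MC: 62 - 3q = 15 + q → q* = 11.7500.
Height of the DWL triangle at q_m is SMB(q_m) − MC(q_m) = MEB(q_m) = 19.0000.
DWL = ½ × 4.7500 × 19.0000 = 45.1250.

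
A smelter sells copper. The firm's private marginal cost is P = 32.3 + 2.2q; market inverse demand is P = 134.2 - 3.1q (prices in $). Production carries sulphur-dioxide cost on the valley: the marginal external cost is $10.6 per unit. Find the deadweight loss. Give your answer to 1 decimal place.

DWL = $10.6

Market equilibrium (private): 32.3 + 2.2q = 134.2 - 3.1q → q_m = 19.2264.
Social marginal cost = private MC + MEC = 42.9 + 2.2q.
Set SMC = demand: 42.9 + 2.2q = 134.2 - 3.1q → q* = 17.2264.
Height of the DWL triangle at q_m is SMC(q_m) − demand(q_m) = MEC(q_m) = 10.6000.
DWL = ½ × 2.0000 × 10.6000 = 10.6000.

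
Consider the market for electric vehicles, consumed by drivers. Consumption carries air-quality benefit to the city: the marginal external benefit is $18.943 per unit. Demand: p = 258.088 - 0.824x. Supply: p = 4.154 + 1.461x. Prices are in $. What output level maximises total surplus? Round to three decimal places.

Social marginal benefit = demand + MEB = 277.031 - 0.824x.
Set SMB = MC: 277.031 - 0.824x = 4.154 + 1.461x → x* = 119.4210.

x* = 119.421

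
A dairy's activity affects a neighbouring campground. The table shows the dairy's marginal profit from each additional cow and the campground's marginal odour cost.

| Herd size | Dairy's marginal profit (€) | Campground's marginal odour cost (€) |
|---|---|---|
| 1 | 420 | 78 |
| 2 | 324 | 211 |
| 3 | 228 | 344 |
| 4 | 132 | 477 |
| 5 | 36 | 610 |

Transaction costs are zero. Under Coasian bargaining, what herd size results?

2

Bargaining reaches the level where marginal profit last exceeds marginal odour cost.
That holds through level 2 (324 ≥ 211) but not at 3 (228 < 344).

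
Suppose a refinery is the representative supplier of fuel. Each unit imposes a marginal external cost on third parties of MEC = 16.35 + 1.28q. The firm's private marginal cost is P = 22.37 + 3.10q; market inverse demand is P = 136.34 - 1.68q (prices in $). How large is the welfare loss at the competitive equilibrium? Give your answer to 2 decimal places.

DWL = $181.25

Market equilibrium (private): 22.37 + 3.10q = 136.34 - 1.68q → q_m = 23.8431.
Social marginal cost = private MC + MEC = 38.72 + 4.38q.
Set SMC = demand: 38.72 + 4.38q = 136.34 - 1.68q → q* = 16.1089.
The loss is the area between SMC and demand from q* to q_m; with linear curves that's a triangle of height MEC(q_m).
DWL = ½ × 7.7342 × 46.8692 = 181.2479.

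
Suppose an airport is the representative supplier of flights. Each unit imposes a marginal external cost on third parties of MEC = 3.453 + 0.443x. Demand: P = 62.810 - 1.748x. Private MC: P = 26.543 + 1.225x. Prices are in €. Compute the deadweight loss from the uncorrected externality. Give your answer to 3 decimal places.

DWL = €11.482

Market equilibrium (private): 26.543 + 1.225x = 62.810 - 1.748x → x_m = 12.1988.
Social marginal cost = private MC + MEC = 29.996 + 1.668x.
Set SMC = demand: 29.996 + 1.668x = 62.810 - 1.748x → x* = 9.6060.
The loss is the area between SMC and demand from x* to x_m; with linear curves that's a triangle of height MEC(x_m).
DWL = ½ × 2.5928 × 8.8571 = 11.4823.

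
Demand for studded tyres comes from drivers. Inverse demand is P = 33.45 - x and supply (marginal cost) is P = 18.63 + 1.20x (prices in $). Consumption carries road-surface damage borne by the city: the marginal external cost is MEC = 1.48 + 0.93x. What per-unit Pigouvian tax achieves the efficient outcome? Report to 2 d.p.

Social marginal benefit = demand − MEC = 31.97 - 1.93x.
Set SMB = MC: 31.97 - 1.93x = 18.63 + 1.20x → x* = 4.2620.
The Pigouvian tax equals MEC at x*: 1.48 + 0.93×4.2620 = 5.4437.

tax = $5.44 per unit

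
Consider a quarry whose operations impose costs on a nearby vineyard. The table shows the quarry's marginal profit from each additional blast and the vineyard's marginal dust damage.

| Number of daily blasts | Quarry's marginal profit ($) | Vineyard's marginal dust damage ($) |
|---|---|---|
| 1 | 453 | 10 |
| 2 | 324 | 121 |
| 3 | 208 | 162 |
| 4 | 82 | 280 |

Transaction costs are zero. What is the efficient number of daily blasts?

3

Bargaining reaches the level where marginal profit last exceeds marginal dust damage.
That holds through level 3 (208 ≥ 162) but not at 4 (82 < 280).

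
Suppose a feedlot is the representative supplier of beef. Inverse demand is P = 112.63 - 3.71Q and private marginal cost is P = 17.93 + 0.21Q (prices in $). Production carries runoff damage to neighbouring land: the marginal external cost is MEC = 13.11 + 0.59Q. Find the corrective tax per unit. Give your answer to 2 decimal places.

Social marginal cost = private MC + MEC = 31.04 + 0.80Q.
Set SMC = demand: 31.04 + 0.80Q = 112.63 - 3.71Q → Q* = 18.0909.
The Pigouvian tax equals MEC at Q*: 13.11 + 0.59×18.0909 = 23.7836.

tax = $23.78 per unit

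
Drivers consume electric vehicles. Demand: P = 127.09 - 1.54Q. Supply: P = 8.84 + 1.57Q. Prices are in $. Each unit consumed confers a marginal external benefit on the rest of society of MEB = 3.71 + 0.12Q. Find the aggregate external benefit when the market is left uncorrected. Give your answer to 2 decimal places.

$227.81

Market equilibrium (private): 8.84 + 1.57Q = 127.09 - 1.54Q → Q_m = 38.0225.
Total external benefit = ∫₀^{Q_m} (3.71 + 0.12Q) dQ = 3.71×38.0225 + ½×0.12×38.0225² = 227.8061.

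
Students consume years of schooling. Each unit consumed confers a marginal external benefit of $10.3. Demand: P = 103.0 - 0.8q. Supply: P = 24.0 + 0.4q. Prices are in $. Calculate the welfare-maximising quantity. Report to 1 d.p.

Social marginal benefit = demand + MEB = 113.3 - 0.8q.
Set SMB = MC: 113.3 - 0.8q = 24.0 + 0.4q → q* = 74.4167.

q* = 74.4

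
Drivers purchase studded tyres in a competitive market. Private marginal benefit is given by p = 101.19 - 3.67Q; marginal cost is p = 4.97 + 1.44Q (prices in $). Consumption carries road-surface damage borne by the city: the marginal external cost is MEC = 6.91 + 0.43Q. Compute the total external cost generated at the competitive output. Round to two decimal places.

Market equilibrium (private): 4.97 + 1.44Q = 101.19 - 3.67Q → Q_m = 18.8297.
Total external cost = ∫₀^{Q_m} (6.91 + 0.43Q) dQ = 6.91×18.8297 + ½×0.43×18.8297² = 206.3431.

$206.34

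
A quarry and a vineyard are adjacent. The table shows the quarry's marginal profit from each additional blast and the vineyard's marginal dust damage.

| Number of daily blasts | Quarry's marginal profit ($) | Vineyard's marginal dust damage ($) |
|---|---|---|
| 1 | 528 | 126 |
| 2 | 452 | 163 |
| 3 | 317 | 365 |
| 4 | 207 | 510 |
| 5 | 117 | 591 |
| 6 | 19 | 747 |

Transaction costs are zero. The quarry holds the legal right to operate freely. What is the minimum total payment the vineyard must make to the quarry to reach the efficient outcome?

Left alone the quarry would choose level 6 (marginal profit stays positive).
Efficient level: k* = 2 (marginal profit ≥ marginal dust damage through 2).
The vineyard must at least cover the quarry's forgone profit from cutting 6→2: 317 + 207 + 117 + 19 = 660.

$660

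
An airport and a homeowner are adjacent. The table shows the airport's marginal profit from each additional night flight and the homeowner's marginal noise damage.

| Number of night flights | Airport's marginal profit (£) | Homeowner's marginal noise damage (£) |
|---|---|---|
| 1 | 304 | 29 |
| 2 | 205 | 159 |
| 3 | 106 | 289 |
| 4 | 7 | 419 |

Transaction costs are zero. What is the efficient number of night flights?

Bargaining reaches the level where marginal profit last exceeds marginal noise damage.
That holds through level 2 (205 ≥ 159) but not at 3 (106 < 289).

2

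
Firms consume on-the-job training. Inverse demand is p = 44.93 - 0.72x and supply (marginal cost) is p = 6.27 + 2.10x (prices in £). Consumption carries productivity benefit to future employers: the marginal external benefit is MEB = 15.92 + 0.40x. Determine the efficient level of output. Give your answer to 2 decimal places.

x* = 22.55

Social marginal benefit = demand + MEB = 60.85 - 0.32x.
Set SMB = MC: 60.85 - 0.32x = 6.27 + 2.10x → x* = 22.5537.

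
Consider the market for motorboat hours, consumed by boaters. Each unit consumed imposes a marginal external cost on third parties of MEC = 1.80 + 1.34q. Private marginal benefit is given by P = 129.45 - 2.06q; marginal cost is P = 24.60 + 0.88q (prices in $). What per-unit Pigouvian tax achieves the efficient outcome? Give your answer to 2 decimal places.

Social marginal benefit = demand − MEC = 127.65 - 3.40q.
Set SMB = MC: 127.65 - 3.40q = 24.60 + 0.88q → q* = 24.0771.
The Pigouvian tax equals MEC at q*: 1.80 + 1.34×24.0771 = 34.0633.

tax = $34.06 per unit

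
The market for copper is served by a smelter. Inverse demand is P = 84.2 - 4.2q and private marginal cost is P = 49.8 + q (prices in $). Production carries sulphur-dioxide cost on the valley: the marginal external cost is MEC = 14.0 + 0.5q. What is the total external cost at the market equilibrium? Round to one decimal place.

Market equilibrium (private): 49.8 + q = 84.2 - 4.2q → q_m = 6.6154.
Total external cost = ∫₀^{q_m} (14.0 + 0.5q) dq = 14.0×6.6154 + ½×0.5×6.6154² = 103.5565.

$103.6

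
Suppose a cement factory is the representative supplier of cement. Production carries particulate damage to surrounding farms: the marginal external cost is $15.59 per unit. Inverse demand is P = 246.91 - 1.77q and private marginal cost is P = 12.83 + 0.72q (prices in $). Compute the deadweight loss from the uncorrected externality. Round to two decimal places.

DWL = $48.80

Market equilibrium (private): 12.83 + 0.72q = 246.91 - 1.77q → q_m = 94.0080.
Social marginal cost = private MC + MEC = 28.42 + 0.72q.
Set SMC = demand: 28.42 + 0.72q = 246.91 - 1.77q → q* = 87.7470.
The loss is the area between SMC and demand from q* to q_m; with linear curves that's a triangle of height MEC(q_m).
DWL = ½ × 6.2610 × 15.5900 = 48.8045.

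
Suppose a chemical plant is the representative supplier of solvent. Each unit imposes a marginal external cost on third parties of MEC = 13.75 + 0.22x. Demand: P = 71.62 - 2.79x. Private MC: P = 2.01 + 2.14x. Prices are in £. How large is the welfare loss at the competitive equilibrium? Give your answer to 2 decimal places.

DWL = £27.59

Market equilibrium (private): 2.01 + 2.14x = 71.62 - 2.79x → x_m = 14.1197.
Social marginal cost = private MC + MEC = 15.76 + 2.36x.
Set SMC = demand: 15.76 + 2.36x = 71.62 - 2.79x → x* = 10.8466.
The loss is the area between SMC and demand from x* to x_m; with linear curves that's a triangle of height MEC(x_m).
DWL = ½ × 3.2731 × 16.8563 = 27.5862.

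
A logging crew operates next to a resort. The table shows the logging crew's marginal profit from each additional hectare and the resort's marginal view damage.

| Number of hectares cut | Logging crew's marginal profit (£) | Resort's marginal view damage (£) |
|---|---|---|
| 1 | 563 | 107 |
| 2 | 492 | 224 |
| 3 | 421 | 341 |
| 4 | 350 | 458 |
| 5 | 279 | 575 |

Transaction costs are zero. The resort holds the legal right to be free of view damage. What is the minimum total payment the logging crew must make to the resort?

Efficient level: marginal profit ≥ marginal view damage through level 3, so k* = 3.
With the resort holding the right, the logging crew must at least compensate total damage at k*: 107 + 224 + 341 = 672.

£672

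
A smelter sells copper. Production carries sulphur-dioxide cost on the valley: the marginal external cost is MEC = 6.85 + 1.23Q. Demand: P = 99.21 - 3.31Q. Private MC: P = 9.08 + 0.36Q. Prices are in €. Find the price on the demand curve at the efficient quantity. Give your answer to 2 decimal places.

Social marginal cost = private MC + MEC = 15.93 + 1.59Q.
Set SMC = demand: 15.93 + 1.59Q = 99.21 - 3.31Q → Q* = 16.9959.
Consumer price on the demand curve at Q*: 99.21 − 3.31×16.9959 = 42.9536.

P = €42.95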